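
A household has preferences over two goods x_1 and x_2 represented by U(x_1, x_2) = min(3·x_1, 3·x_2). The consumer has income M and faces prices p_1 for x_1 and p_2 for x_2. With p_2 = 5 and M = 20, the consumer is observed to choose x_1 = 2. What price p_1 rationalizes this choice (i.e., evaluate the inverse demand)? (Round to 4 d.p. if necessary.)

p_1 = 5

Leontief preferences: the optimum is at the kink where x_1/3 = x_2/3, i.e. x_2 = x_1.
Budget: p_1·x_1 + p_2·x_1 = M, so (3·p_1 + 3·p_2)·x_1 = 3·M.
Demand: x_1*(p_1,p_2,M) = 3·M/(3·p_1 + 3·p_2), x_2* = 3·M/(3·p_1 + 3·p_2).
Set x_1* = 2 in the demand function and solve for p_1: p_1 = 5.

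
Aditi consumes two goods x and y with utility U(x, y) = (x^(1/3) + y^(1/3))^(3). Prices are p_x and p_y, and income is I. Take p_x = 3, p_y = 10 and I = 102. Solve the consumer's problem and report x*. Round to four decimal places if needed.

Substitute y = (y/x)·x into the budget: x* = I/(p_x + p_y·(y/x)).
Numerically y/x = 0.164317, so x* = 102/(3 + 10·0.164317) = 21.9678.

x* = 21.9678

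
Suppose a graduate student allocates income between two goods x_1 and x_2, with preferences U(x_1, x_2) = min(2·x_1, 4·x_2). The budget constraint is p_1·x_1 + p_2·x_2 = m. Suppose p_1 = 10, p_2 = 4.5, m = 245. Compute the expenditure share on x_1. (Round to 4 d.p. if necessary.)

share on x_1 = 0.8163

Here 4·10 + 2·4.5 = 49, giving x_1* = 20 and x_2* = 10.
Expenditure on x_1: 10·20 = 200; share = 0.8163.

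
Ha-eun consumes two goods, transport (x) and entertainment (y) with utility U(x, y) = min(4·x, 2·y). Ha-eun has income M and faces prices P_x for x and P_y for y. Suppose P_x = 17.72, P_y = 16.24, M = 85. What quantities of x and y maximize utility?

x* = 1.6932, y* = 3.3865

With perfect complements, no substitution: consume in ratio x:y = 2:4.
Budget: P_x·x + P_y·2·x = M, so (2·P_x + 4·P_y)·x = 2·M.
Demand: x*(P_x,P_y,M) = 2·M/(2·P_x + 4·P_y), y* = 4·M/(2·P_x + 4·P_y).
Here 2·17.72 + 4·16.24 = 100.4, giving x* = 1.6932 and y* = 3.3865.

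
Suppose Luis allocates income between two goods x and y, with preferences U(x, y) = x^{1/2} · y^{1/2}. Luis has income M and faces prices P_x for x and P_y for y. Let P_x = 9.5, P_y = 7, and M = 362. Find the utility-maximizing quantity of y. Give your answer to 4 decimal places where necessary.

Demand: x*(P_x,P_y,M) = 0.5·M/P_x and y* = 0.5·M/P_y.
At P_x=9.5, P_y=7, M=362: y* = 0.5·362/7 = 25.8571.

y* = 25.8571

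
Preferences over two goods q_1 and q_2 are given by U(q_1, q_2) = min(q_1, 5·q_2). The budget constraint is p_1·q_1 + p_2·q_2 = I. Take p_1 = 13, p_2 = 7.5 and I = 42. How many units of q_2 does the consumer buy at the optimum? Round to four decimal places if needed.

q_2* = 0.5793

With perfect complements, no substitution: consume in ratio q_1:q_2 = 5:1.
Budget: p_1·q_1 + p_2·(1/5)·q_1 = I, so (5·p_1 + p_2)·q_1 = 5·I.
Demand: q_1*(p_1,p_2,I) = 5·I/(5·p_1 + p_2), q_2* = I/(5·p_1 + p_2).
Here 5·13 + 7.5 = 72.5, giving q_2* = 0.5793.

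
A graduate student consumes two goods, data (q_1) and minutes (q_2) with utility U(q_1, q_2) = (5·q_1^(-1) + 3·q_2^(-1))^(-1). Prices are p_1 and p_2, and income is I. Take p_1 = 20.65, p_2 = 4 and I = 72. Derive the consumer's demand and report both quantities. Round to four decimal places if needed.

MRS = MU_q_1/MU_q_2 = (5/3)·(q_2/q_1)^(2). Set equal to p_1/p_2.
Solve for the ratio: q_2/q_1 = [(3/5)·p_1/p_2]^(0.5).
Substitute q_2 = (q_2/q_1)·q_1 into the budget: q_1* = I/(p_1 + p_2·(q_2/q_1)).
Numerically q_2/q_1 = 1.759972, so q_1* = 72/(20.65 + 4·1.759972) = 2.6002 and q_2* = 1.759972·2.6002 = 4.5763.

q_1* = 2.6002, q_2* = 4.5763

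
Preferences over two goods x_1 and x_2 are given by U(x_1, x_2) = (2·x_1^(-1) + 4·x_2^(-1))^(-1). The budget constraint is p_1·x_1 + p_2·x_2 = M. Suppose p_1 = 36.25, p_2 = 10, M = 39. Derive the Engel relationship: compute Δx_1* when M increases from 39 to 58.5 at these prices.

Δx_1* = 0.3087

MU_x_1 ∝ 2·x_1^(-2), MU_x_2 ∝ 4·x_2^(-2), so MRS = (1/2)·(x_2/x_1)^(2) = p_1/p_2.
Solve for the ratio: x_2/x_1 = [2·p_1/p_2]^(0.5).
Substitute x_2 = (x_2/x_1)·x_1 into the budget: x_1* = M/(p_1 + p_2·(x_2/x_1)).
Numerically x_2/x_1 = 2.692582, so x_1* = 39/(36.25 + 10·2.692582) = 0.6173.
At M' = 58.5: x_1* = 0.926. Change: 0.926 − 0.6173 = 0.3087.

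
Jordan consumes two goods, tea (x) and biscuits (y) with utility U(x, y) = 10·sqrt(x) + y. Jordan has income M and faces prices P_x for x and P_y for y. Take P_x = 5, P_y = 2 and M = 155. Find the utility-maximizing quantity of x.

x* = 4

MU_x = 5/√x, MU_y = 1. Tangency: 5/√x = P_x/P_y.
Solve: √x = 5·P_y/P_x, so x*(P_x,P_y) = (5·P_y/P_x)², and y* = (M − P_x·x*)/P_y.
Plugging in: x* = (5·2/5)² = 4.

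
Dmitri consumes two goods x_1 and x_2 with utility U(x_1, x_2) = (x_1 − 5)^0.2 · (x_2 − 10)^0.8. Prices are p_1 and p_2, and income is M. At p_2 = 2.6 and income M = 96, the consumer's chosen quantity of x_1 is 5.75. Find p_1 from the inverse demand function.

MRS = (1/4)·(x_2−10)/(x_1−5). Tangency with p_1/p_2 gives x_2−10 = 4·(p_1/p_2)·(x_1−5).
Substituting into the budget: x_1* = 5 + 0.2·(M − 5·p_1 − 10·p_2)/p_1, and x_2* = 10 + 0.8·(…)/p_2.
Set x_1* = 5.75 in the demand function and solve for p_1: p_1 = 8.

p_1 = 8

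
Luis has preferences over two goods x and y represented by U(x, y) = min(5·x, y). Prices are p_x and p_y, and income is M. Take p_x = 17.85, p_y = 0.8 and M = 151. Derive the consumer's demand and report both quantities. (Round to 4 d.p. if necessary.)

x* = 6.9108, y* = 34.5538

With perfect complements, no substitution: consume in ratio x:y = 1:5.
Budget: p_x·x + p_y·5·x = M, so (p_x + 5·p_y)·x = M.
Demand: x*(p_x,p_y,M) = M/(p_x + 5·p_y), y* = 5·M/(p_x + 5·p_y).
Here 17.85 + 5·0.8 = 21.85, giving x* = 6.9108 and y* = 34.5538.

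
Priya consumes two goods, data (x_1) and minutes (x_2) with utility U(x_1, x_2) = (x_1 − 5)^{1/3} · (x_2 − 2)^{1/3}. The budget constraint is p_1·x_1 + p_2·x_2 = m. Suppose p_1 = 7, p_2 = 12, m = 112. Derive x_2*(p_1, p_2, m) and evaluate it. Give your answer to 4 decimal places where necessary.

This is Cobb-Douglas in (x_1−5, x_2−2): tangency gives 1/3·p_2·(x_2−2) = 1/3·p_1·(x_1−5).
After buying the subsistence bundle (5, 2), a share 0.5 of the remaining income goes to x_1: x_1* = 5 + 0.5·(m − 5p_1 − 2p_2)/p_1.
Discretionary income = 112 − 5·7 − 2·12 = 53; x_2* = 2 + 0.5·53/12 = 4.2083.

x_2* = 4.2083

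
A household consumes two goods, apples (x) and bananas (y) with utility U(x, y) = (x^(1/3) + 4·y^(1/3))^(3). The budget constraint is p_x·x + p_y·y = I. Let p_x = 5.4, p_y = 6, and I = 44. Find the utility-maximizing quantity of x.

x* = 0.9486

From the CES first-order condition, (1/4)·(y/x)^(2/3) = p_x/p_y.
Hence y/x = (4·p_x/p_y)^(1/(2/3)), i.e. raised to the 1.5 power.
Substitute y = (y/x)·x into the budget: x* = I/(p_x + p_y·(y/x)).
Numerically y/x = 6.83052, so x* = 44/(5.4 + 6·6.83052) = 0.9486.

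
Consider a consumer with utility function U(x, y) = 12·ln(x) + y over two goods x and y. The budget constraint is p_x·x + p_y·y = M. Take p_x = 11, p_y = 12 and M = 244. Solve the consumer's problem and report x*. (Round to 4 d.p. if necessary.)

x* = 13.0909

MU_x = 12/x, MU_y = 1. Tangency: 12/x = p_x/p_y.
So x*(p_x,p_y) = 12·p_y/p_x, independent of income; and y* = (M − 12·p_y)/p_y.
At the given prices: x* = 12·12/11 = 13.0909.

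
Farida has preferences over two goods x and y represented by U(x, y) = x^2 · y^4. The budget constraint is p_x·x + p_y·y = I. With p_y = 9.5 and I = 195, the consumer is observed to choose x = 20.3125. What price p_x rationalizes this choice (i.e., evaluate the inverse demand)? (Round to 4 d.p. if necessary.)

p_x = 3.2

Tangency: MRS = (1/2)·y/x = p_x/p_y.
Rearranging, p_y·y = 2·p_x·x. Substituting into the budget gives p_x·x·(1 + 2) = I.
Demand: x*(p_x,p_y,I) = 1/3·I/p_x and y* = 2/3·I/p_y.
Set x* = 20.3125 in the demand function and solve for p_x: p_x = 3.2.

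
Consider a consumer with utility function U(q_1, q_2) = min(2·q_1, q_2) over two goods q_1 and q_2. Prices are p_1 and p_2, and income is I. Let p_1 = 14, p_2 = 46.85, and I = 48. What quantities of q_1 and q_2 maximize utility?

With perfect complements, no substitution: consume in ratio q_1:q_2 = 1:2.
Budget: p_1·q_1 + p_2·2·q_1 = I, so (p_1 + 2·p_2)·q_1 = I.
Demand: q_1*(p_1,p_2,I) = I/(p_1 + 2·p_2), q_2* = 2·I/(p_1 + 2·p_2).
Here 14 + 2·46.85 = 107.7, giving q_1* = 0.4457 and q_2* = 0.8914.

q_1* = 0.4457, q_2* = 0.8914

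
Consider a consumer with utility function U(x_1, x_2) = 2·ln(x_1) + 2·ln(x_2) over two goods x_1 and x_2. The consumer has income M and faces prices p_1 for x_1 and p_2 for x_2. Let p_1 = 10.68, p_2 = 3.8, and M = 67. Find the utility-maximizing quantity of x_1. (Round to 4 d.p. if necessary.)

The MRS is x_2/x_1. Set MRS = p_1/p_2.
So 2·p_2·x_2 = 2·p_1·x_1; combined with the budget, a share 0.5 of income goes to x_1.
Demand: x_1*(p_1,p_2,M) = 0.5·M/p_1 and x_2* = 0.5·M/p_2.
At p_1=10.68, p_2=3.8, M=67: x_1* = 0.5·67/10.68 = 3.1367.

x_1* = 3.1367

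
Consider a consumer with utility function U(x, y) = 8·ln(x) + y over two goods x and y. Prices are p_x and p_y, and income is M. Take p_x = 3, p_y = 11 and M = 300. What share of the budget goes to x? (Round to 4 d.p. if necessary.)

share on x = 0.2933

So x*(p_x,p_y) = 8·p_y/p_x, independent of income; and y* = (M − 8·p_y)/p_y.
At the given prices: x* = 8·11/3 = 29.3333, and y* = 19.2727.
Expenditure on x: 3·29.3333 = 88; share = 0.2933.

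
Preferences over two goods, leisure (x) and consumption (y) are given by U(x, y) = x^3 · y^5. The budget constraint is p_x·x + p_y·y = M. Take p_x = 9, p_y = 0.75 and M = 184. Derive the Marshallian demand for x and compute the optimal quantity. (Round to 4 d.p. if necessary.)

x* = 7.6667

The MRS is (3/5)·y/x. Set MRS = p_x/p_y.
Rearranging, p_y·y = (5/3)·p_x·x. Substituting into the budget gives p_x·x·(1 + (5/3)) = M.
Demand: x*(p_x,p_y,M) = 0.375·M/p_x and y* = 0.625·M/p_y.
At p_x=9, p_y=0.75, M=184: x* = 0.375·184/9 = 7.6667.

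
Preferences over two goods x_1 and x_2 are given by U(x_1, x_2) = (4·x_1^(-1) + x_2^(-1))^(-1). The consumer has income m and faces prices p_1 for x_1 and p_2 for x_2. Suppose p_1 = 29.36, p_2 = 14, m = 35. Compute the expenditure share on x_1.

share on x_1 = 0.7433

From the CES first-order condition, 4·(x_2/x_1)^(2) = p_1/p_2.
Hence x_2/x_1 = ((1/4)·p_1/p_2)^(1/(2)), i.e. raised to the 0.5 power.
Substitute x_2 = (x_2/x_1)·x_1 into the budget: x_1* = m/(p_1 + p_2·(x_2/x_1)).
Numerically x_2/x_1 = 0.724076, so x_1* = 35/(29.36 + 14·0.724076) = 0.8861 and x_2* = 0.724076·0.8861 = 0.6416.
Expenditure on x_1: 29.36·0.8861 = 26.0171; share = 0.7433.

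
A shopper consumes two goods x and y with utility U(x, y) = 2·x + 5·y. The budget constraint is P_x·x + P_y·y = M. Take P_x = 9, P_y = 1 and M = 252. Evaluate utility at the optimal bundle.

Perfect substitutes: compare marginal utility per dollar. 2/P_x vs 5/P_y → 0.2222 vs 5.
y gives more utility per dollar, so spend all income on y: y* = M/P_y, x* = 0.
Numerically: x* = 0, y* = 252.
Utility at the optimum: U(0, 252) = 1260.

V = 1260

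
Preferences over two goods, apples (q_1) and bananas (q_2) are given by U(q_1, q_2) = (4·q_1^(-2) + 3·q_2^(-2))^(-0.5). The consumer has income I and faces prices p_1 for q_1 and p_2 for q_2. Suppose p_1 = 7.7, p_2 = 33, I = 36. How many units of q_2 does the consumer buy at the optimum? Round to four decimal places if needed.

q_2* = 0.7698

From the CES first-order condition, (4/3)·(q_2/q_1)^(3) = p_1/p_2.
Solve for the ratio: q_2/q_1 = [(3/4)·p_1/p_2]^(1/3).
Substitute q_2 = (q_2/q_1)·q_1 into the budget: q_1* = I/(p_1 + p_2·(q_2/q_1)).
Numerically q_2/q_1 = 0.559344, so q_1* = 36/(7.7 + 33·0.559344) = 1.3762 and q_2* = 0.559344·1.3762 = 0.7698.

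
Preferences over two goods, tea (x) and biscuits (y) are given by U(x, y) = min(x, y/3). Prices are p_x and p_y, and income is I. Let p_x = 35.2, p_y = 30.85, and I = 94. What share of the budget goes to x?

With perfect complements, no substitution: consume in ratio x:y = 1:3.
Budget: p_x·x + p_y·3·x = I, so (p_x + 3·p_y)·x = I.
Demand: x*(p_x,p_y,I) = I/(p_x + 3·p_y), y* = 3·I/(p_x + 3·p_y).
Here 35.2 + 3·30.85 = 127.75, giving x* = 0.7358 and y* = 2.2074.
Expenditure on x: 35.2·0.7358 = 25.9006; share = 0.2755.

share on x = 0.2755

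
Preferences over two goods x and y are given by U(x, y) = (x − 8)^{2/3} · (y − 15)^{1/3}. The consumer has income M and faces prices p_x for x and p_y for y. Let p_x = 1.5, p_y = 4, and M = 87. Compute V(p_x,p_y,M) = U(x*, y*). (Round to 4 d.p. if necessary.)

MRS = 2·(y−15)/(x−8). Tangency with p_x/p_y gives y−15 = (1/2)·(p_x/p_y)·(x−8).
After buying the subsistence bundle (8, 15), a share 2/3 of the remaining income goes to x: x* = 8 + 2/3·(M − 8p_x − 15p_y)/p_x.
Discretionary income = 87 − 8·1.5 − 15·4 = 15; x* = 8 + 2/3·15/1.5 = 14.6667; y* = 15 + 1/3·15/4 = 16.25.
Utility at the optimum: U(14.6667, 16.25) = 3.8157.

V = 3.8157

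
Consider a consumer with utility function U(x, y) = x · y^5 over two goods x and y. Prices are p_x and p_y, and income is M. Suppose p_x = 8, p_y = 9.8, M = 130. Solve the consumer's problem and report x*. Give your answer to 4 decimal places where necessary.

x* = 2.7083

Tangency: MRS = (1/5)·y/x = p_x/p_y.
Rearranging, p_y·y = 5·p_x·x. Substituting into the budget gives p_x·x·(1 + 5) = M.
Demand: x*(p_x,p_y,M) = 1/6·M/p_x and y* = 5/6·M/p_y.
At p_x=8, p_y=9.8, M=130: x* = 1/6·130/8 = 2.7083.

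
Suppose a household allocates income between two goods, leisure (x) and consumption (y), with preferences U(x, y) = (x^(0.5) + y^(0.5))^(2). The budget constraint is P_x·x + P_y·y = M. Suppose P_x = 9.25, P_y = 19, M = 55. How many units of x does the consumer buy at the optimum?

MU_x ∝ x^(-0.5), MU_y ∝ y^(-0.5), so MRS = (y/x)^(0.5) = P_x/P_y.
Solve for the ratio: y/x = [P_x/P_y]^(2).
With the ratio pinned down, the budget gives x* = M/(P_x + P_y·(y/x)) and y* = (y/x)·x*.
Numerically y/x = 0.237015, so x* = 55/(9.25 + 19·0.237015) = 3.999.

x* = 3.999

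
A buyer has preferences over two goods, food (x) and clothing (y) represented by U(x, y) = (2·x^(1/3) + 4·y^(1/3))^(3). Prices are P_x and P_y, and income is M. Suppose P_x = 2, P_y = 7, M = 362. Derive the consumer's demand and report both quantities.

From the CES first-order condition, (1/2)·(y/x)^(2/3) = P_x/P_y.
Hence y/x = (2·P_x/P_y)^(1/(2/3)), i.e. raised to the 1.5 power.
Substitute y = (y/x)·x into the budget: x* = M/(P_x + P_y·(y/x)).
Numerically y/x = 0.431959, so x* = 362/(2 + 7·0.431959) = 72.0582 and y* = 0.431959·72.0582 = 31.1262.

x* = 72.0582, y* = 31.1262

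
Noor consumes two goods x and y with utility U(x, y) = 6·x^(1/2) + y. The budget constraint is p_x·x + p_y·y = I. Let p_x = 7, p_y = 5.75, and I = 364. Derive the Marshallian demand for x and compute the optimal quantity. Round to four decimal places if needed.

Set MRS = p_x/p_y: 3·x^(−1/2) = p_x/p_y.
Solve: √x = 3·p_y/p_x, so x*(p_x,p_y) = (3·p_y/p_x)², and y* = (I − p_x·x*)/p_y.
Plugging in: x* = (3·5.75/7)² = 6.0727.

x* = 6.0727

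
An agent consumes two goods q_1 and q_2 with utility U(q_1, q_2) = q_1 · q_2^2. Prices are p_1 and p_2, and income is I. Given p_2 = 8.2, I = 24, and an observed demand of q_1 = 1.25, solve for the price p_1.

The MRS is (1/2)·q_2/q_1. Set MRS = p_1/p_2.
Rearranging, p_2·q_2 = 2·p_1·q_1. Substituting into the budget gives p_1·q_1·(1 + 2) = I.
Demand: q_1*(p_1,p_2,I) = 1/3·I/p_1 and q_2* = 2/3·I/p_2.
Set q_1* = 1.25 in the demand function and solve for p_1: p_1 = 6.4.

p_1 = 6.4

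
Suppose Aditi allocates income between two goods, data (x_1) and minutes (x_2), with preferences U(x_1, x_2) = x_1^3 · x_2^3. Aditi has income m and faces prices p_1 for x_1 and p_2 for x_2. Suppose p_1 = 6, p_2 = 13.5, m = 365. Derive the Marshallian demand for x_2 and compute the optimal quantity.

Tangency: MRS = x_2/x_1 = p_1/p_2.
So 3·p_2·x_2 = 3·p_1·x_1; combined with the budget, a share 0.5 of income goes to x_1.
Demand: x_1*(p_1,p_2,m) = 0.5·m/p_1 and x_2* = 0.5·m/p_2.
At p_1=6, p_2=13.5, m=365: x_2* = 0.5·365/13.5 = 13.5185.

x_2* = 13.5185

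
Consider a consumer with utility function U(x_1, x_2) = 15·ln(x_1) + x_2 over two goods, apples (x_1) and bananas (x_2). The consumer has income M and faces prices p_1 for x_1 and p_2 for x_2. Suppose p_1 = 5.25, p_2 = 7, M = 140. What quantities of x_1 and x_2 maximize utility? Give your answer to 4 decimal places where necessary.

x_1* = 20, x_2* = 5

MU_x_1 = 15/x_1, MU_x_2 = 1. Tangency: 15/x_1 = p_1/p_2.
So x_1*(p_1,p_2) = 15·p_2/p_1, independent of income; and x_2* = (M − 15·p_2)/p_2.
At the given prices: x_1* = 15·7/5.25 = 20, and x_2* = 5.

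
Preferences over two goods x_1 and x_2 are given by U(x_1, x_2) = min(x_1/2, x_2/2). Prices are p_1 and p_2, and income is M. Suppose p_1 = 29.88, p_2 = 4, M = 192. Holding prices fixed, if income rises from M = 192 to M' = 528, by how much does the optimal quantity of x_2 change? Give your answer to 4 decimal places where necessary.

Δx_2* = 9.9174

Leontief preferences: the optimum is at the kink where x_1/2 = x_2/2, i.e. x_2 = x_1.
Budget: p_1·x_1 + p_2·x_1 = M, so (2·p_1 + 2·p_2)·x_1 = 2·M.
Demand: x_1*(p_1,p_2,M) = 2·M/(2·p_1 + 2·p_2), x_2* = 2·M/(2·p_1 + 2·p_2).
Here 2·29.88 + 2·4 = 67.76, giving x_2* = 5.6671.
At M' = 528: x_2* = 15.5844. Change: 15.5844 − 5.6671 = 9.9174.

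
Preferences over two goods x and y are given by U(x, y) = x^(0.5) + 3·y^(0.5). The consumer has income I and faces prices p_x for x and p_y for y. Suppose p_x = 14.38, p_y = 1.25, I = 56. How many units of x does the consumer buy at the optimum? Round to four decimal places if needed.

MU_x ∝ x^(-0.5), MU_y ∝ 3·y^(-0.5), so MRS = (1/3)·(y/x)^(0.5) = p_x/p_y.
Hence y/x = (3·p_x/p_y)^(1/(0.5)), i.e. raised to the 2 power.
With the ratio pinned down, the budget gives x* = I/(p_x + p_y·(y/x)) and y* = (y/x)·x*.
Numerically y/x = 1191.078144, so x* = 56/(14.38 + 1.25·1191.078144) = 0.0373.

x* = 0.0373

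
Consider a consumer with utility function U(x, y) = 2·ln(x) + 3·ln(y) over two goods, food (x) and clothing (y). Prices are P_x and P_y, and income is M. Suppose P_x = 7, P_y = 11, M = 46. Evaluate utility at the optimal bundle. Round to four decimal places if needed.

The MRS is (2/3)·y/x. Set MRS = P_x/P_y.
Rearranging, P_y·y = (3/2)·P_x·x. Substituting into the budget gives P_x·x·(1 + (3/2)) = M.
Demand: x*(P_x,P_y,M) = 0.4·M/P_x and y* = 0.6·M/P_y.
At P_x=7, P_y=11, M=46: x* = 0.4·46/7 = 2.6286, y* = 2.5091.
Utility at the optimum: U(2.6286, 2.5091) = 4.6926.

V = 4.6926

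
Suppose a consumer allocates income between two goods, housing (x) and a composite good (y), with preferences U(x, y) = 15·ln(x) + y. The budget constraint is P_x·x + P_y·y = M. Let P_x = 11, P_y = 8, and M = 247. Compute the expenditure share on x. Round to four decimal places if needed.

Set MRS = P_x/P_y: (15/x)/1 = P_x/P_y.
So x*(P_x,P_y) = 15·P_y/P_x, independent of income; and y* = (M − 15·P_y)/P_y.
At the given prices: x* = 15·8/11 = 10.9091, and y* = 15.875.
Expenditure on x: 11·10.9091 = 120; share = 0.4858.

share on x = 0.4858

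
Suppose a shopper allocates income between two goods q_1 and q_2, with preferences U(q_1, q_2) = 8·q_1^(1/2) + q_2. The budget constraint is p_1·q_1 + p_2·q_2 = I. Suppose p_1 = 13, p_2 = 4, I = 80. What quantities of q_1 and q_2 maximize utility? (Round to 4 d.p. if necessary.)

Utility is quasi-linear in q_2; the FOC for q_1 is 4/√q_1 = p_1/p_2.
Solve: √q_1 = 4·p_2/p_1, so q_1*(p_1,p_2) = (4·p_2/p_1)², and q_2* = (I − p_1·q_1*)/p_2.
Plugging in: q_1* = (4·4/13)² = 1.5148, q_2* = 15.0769.

q_1* = 1.5148, q_2* = 15.0769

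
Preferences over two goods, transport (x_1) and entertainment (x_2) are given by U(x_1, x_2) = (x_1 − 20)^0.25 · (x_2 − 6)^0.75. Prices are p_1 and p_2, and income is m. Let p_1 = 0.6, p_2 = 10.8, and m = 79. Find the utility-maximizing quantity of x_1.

x_1* = 20.9167

MRS = (1/3)·(x_2−6)/(x_1−20). Tangency with p_1/p_2 gives x_2−6 = 3·(p_1/p_2)·(x_1−20).
After buying the subsistence bundle (20, 6), a share 0.25 of the remaining income goes to x_1: x_1* = 20 + 0.25·(m − 20p_1 − 6p_2)/p_1.
Discretionary income = 79 − 20·0.6 − 6·10.8 = 2.2; x_1* = 20 + 0.25·2.2/0.6 = 20.9167.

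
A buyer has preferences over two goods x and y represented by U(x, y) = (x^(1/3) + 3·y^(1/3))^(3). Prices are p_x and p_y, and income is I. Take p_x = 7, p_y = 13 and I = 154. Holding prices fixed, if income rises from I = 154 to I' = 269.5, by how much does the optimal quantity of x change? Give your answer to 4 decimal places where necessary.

Δx* = 3.4283

MRS = MU_x/MU_y = (1/3)·(y/x)^(2/3). Set equal to p_x/p_y.
Hence y/x = (3·p_x/p_y)^(1/(2/3)), i.e. raised to the 1.5 power.
With the ratio pinned down, the budget gives x* = I/(p_x + p_y·(y/x)) and y* = (y/x)·x*.
Numerically y/x = 2.053118, so x* = 154/(7 + 13·2.053118) = 4.571.
At I' = 269.5: x* = 7.9993. Change: 7.9993 − 4.571 = 3.4283.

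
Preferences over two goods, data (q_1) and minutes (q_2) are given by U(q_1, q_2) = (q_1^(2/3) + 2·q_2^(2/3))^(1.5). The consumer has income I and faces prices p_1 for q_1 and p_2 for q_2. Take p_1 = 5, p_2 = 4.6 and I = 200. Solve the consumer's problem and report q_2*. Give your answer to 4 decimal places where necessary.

q_2* = 39.3184

MU_q_1 ∝ q_1^(-1/3), MU_q_2 ∝ 2·q_2^(-1/3), so MRS = (1/2)·(q_2/q_1)^(1/3) = p_1/p_2.
Hence q_2/q_1 = (2·p_1/p_2)^(1/(1/3)), i.e. raised to the 3 power.
Substitute q_2 = (q_2/q_1)·q_1 into the budget: q_1* = I/(p_1 + p_2·(q_2/q_1)).
Numerically q_2/q_1 = 10.273691, so q_1* = 200/(5 + 4.6·10.273691) = 3.8271 and q_2* = 10.273691·3.8271 = 39.3184.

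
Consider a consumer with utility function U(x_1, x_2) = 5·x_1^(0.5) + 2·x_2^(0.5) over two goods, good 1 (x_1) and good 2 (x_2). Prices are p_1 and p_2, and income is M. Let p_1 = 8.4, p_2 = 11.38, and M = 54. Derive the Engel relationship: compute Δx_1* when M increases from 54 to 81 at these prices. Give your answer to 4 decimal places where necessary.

Δx_1* = 2.8748

MU_x_1 ∝ 5·x_1^(-0.5), MU_x_2 ∝ 2·x_2^(-0.5), so MRS = (5/2)·(x_2/x_1)^(0.5) = p_1/p_2.
Hence x_2/x_1 = ((2/5)·p_1/p_2)^(1/(0.5)), i.e. raised to the 2 power.
Substitute x_2 = (x_2/x_1)·x_1 into the budget: x_1* = M/(p_1 + p_2·(x_2/x_1)).
Numerically x_2/x_1 = 0.087175, so x_1* = 54/(8.4 + 11.38·0.087175) = 5.7495.
At M' = 81: x_1* = 8.6243. Change: 8.6243 − 5.7495 = 2.8748.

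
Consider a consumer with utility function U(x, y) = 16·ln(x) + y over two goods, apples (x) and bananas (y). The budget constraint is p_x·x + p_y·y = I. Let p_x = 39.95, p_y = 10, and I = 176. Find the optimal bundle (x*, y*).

x* = 4.005, y* = 1.6

So x*(p_x,p_y) = 16·p_y/p_x, independent of income; and y* = (I − 16·p_y)/p_y.
At the given prices: x* = 16·10/39.95 = 4.005, and y* = 1.6.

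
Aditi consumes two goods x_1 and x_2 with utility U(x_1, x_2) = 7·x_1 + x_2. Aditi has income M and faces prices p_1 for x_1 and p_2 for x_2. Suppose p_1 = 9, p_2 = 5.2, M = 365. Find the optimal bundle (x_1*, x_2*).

Linear utility — the consumer picks whichever good has higher MU/price: 7/9 = 0.7778 vs 1/5.2 = 0.1923.
x_1 gives more utility per dollar, so spend all income on x_1: x_1* = M/p_1, x_2* = 0.
Numerically: x_1* = 40.5556, x_2* = 0.

x_1* = 40.5556, x_2* = 0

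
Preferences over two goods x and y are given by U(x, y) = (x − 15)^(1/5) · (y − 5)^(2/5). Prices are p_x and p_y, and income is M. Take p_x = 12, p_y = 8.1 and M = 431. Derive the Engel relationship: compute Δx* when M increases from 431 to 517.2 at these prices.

Δx* = 2.3944

Let x' = x−15, y' = y−5. MRS = (1/2)·y'/x' = p_x/p_y.
Substituting into the budget: x* = 15 + 1/3·(M − 15·p_x − 5·p_y)/p_x, and y* = 5 + 2/3·(…)/p_y.
Discretionary income = 431 − 15·12 − 5·8.1 = 210.5; x* = 15 + 1/3·210.5/12 = 20.8472.
At M' = 517.2: x* = 23.2417. Change: 23.2417 − 20.8472 = 2.3944.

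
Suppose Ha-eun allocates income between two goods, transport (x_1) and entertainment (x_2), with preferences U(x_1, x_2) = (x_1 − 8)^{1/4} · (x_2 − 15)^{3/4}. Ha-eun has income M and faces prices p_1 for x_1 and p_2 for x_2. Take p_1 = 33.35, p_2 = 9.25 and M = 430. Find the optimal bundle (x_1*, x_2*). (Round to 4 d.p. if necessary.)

MRS = (1/3)·(x_2−15)/(x_1−8). Tangency with p_1/p_2 gives x_2−15 = 3·(p_1/p_2)·(x_1−8).
After buying the subsistence bundle (8, 15), a share 0.25 of the remaining income goes to x_1: x_1* = 8 + 0.25·(M − 8p_1 − 15p_2)/p_1.
Discretionary income = 430 − 8·33.35 − 15·9.25 = 24.45; x_1* = 8 + 0.25·24.45/33.35 = 8.1833; x_2* = 15 + 0.75·24.45/9.25 = 16.9824.

x_1* = 8.1833, x_2* = 16.9824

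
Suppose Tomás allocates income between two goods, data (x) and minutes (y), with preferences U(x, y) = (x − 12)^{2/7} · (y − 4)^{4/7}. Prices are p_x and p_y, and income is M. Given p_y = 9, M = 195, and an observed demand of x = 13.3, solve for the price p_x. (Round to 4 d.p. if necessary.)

MRS = (1/2)·(y−4)/(x−12). Tangency with p_x/p_y gives y−4 = 2·(p_x/p_y)·(x−12).
Substituting into the budget: x* = 12 + 1/3·(M − 12·p_x − 4·p_y)/p_x, and y* = 4 + 2/3·(…)/p_y.
Set x* = 13.3 in the demand function and solve for p_x: p_x = 10.

p_x = 10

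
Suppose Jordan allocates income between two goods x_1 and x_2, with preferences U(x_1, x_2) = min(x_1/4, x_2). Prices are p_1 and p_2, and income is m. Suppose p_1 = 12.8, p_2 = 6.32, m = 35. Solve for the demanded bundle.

With perfect complements, no substitution: consume in ratio x_1:x_2 = 4:1.
Budget: p_1·x_1 + p_2·(1/4)·x_1 = m, so (4·p_1 + p_2)·x_1 = 4·m.
Demand: x_1*(p_1,p_2,m) = 4·m/(4·p_1 + p_2), x_2* = m/(4·p_1 + p_2).
Here 4·12.8 + 6.32 = 57.52, giving x_1* = 2.4339 and x_2* = 0.6085.

x_1* = 2.4339, x_2* = 0.6085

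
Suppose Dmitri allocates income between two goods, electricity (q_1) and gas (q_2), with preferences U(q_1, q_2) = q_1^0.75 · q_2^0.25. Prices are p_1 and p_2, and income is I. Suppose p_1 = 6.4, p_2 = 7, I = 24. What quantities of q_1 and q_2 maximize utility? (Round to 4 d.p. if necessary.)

MU_q_1/MU_q_2 = (0.75·q_2)/(0.25·q_1); tangency sets this equal to p_1/p_2.
Rearranging, p_2·q_2 = (1/3)·p_1·q_1. Substituting into the budget gives p_1·q_1·(1 + (1/3)) = I.
Demand: q_1*(p_1,p_2,I) = 0.75·I/p_1 and q_2* = 0.25·I/p_2.
At p_1=6.4, p_2=7, I=24: q_1* = 0.75·24/6.4 = 2.8125, q_2* = 0.8571.

q_1* = 2.8125, q_2* = 0.8571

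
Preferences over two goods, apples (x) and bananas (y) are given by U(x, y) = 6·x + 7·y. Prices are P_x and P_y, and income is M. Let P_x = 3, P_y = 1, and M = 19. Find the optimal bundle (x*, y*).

x* = 0, y* = 19

y gives more utility per dollar, so spend all income on y: y* = M/P_y, x* = 0.
Numerically: x* = 0, y* = 19.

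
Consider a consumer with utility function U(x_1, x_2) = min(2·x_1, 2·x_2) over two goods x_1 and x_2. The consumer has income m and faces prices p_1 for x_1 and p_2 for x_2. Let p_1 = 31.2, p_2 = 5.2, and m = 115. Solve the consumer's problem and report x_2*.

x_2* = 3.1593

Leontief preferences: the optimum is at the kink where x_1/2 = x_2/2, i.e. x_2 = x_1.
Budget: p_1·x_1 + p_2·x_1 = m, so (2·p_1 + 2·p_2)·x_1 = 2·m.
Demand: x_1*(p_1,p_2,m) = 2·m/(2·p_1 + 2·p_2), x_2* = 2·m/(2·p_1 + 2·p_2).
Here 2·31.2 + 2·5.2 = 72.8, giving x_2* = 3.1593.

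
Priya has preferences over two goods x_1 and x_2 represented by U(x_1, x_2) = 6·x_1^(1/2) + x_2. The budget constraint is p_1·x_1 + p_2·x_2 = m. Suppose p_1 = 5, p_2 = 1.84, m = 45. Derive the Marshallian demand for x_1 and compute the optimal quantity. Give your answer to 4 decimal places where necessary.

MU_x_1 = 3/√x_1, MU_x_2 = 1. Tangency: 3/√x_1 = p_1/p_2.
Thus x_1* = (3·p_2/p_1)² — independent of m — with the rest of income spent on x_2.
Plugging in: x_1* = (3·1.84/5)² = 1.2188.

x_1* = 1.2188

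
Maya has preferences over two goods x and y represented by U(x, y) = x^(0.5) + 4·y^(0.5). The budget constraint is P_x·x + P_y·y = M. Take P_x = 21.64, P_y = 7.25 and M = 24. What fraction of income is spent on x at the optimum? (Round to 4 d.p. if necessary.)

share on x = 0.0205

With the ratio pinned down, the budget gives x* = M/(P_x + P_y·(y/x)) and y* = (y/x)·x*.
Numerically y/x = 142.547132, so x* = 24/(21.64 + 7.25·142.547132) = 0.0227 and y* = 142.547132·0.0227 = 3.2425.
Expenditure on x: 21.64·0.0227 = 0.4922; share = 0.0205.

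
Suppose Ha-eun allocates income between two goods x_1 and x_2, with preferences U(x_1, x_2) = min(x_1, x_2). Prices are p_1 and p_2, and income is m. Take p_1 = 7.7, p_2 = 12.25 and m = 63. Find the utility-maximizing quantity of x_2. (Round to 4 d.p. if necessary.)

Leontief preferences: the optimum is at the kink where x_1/1 = x_2/1, i.e. x_2 = x_1.
Budget: p_1·x_1 + p_2·x_1 = m, so (p_1 + p_2)·x_1 = m.
Demand: x_1*(p_1,p_2,m) = m/(p_1 + p_2), x_2* = m/(p_1 + p_2).
Here 7.7 + 12.25 = 19.95, giving x_2* = 3.1579.

x_2* = 3.1579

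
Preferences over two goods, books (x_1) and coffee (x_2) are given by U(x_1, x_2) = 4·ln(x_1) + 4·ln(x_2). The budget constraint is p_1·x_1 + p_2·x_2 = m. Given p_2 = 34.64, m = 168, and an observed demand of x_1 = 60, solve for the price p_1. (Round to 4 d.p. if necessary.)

p_1 = 1.4

Tangency: MRS = x_2/x_1 = p_1/p_2.
Rearranging, p_2·x_2 = p_1·x_1. Substituting into the budget gives p_1·x_1·(1 + 1) = m.
Demand: x_1*(p_1,p_2,m) = 0.5·m/p_1 and x_2* = 0.5·m/p_2.
Set x_1* = 60 in the demand function and solve for p_1: p_1 = 1.4.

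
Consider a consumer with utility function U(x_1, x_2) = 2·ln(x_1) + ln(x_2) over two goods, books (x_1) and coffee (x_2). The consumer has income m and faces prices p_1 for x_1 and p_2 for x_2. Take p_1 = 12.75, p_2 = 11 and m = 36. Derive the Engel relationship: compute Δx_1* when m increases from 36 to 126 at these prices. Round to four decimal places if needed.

Demand: x_1*(p_1,p_2,m) = 2/3·m/p_1 and x_2* = 1/3·m/p_2.
At p_1=12.75, p_2=11, m=36: x_1* = 2/3·36/12.75 = 1.8824.
At m' = 126: x_1* = 6.5882. Change: 6.5882 − 1.8824 = 4.7059.

Δx_1* = 4.7059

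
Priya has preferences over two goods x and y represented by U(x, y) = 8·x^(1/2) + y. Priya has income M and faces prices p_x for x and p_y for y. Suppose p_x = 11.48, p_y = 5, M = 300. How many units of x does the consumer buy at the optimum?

Solve: √x = 4·p_y/p_x, so x*(p_x,p_y) = (4·p_y/p_x)², and y* = (M − p_x·x*)/p_y.
Plugging in: x* = (4·5/11.48)² = 3.0351.

x* = 3.0351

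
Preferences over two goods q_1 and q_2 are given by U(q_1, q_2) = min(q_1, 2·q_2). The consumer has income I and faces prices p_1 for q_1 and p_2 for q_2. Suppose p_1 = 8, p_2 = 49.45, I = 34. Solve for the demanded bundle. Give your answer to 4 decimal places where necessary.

q_1* = 1.039, q_2* = 0.5195

Leontief preferences: the optimum is at the kink where q_1/2 = q_2/1, i.e. q_2 = (1/2)·q_1.
Budget: p_1·q_1 + p_2·(1/2)·q_1 = I, so (2·p_1 + p_2)·q_1 = 2·I.
Demand: q_1*(p_1,p_2,I) = 2·I/(2·p_1 + p_2), q_2* = I/(2·p_1 + p_2).
Here 2·8 + 49.45 = 65.45, giving q_1* = 1.039 and q_2* = 0.5195.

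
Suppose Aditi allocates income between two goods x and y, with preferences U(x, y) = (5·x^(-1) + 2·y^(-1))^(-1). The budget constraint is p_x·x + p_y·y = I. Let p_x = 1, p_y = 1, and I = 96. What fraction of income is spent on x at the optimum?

From the CES first-order condition, (5/2)·(y/x)^(2) = p_x/p_y.
Hence y/x = ((2/5)·p_x/p_y)^(1/(2)), i.e. raised to the 0.5 power.
With the ratio pinned down, the budget gives x* = I/(p_x + p_y·(y/x)) and y* = (y/x)·x*.
Numerically y/x = 0.632456, so x* = 96/(1 + 1·0.632456) = 58.8071 and y* = 0.632456·58.8071 = 37.1929.
Expenditure on x: 1·58.8071 = 58.8071; share = 0.6126.

share on x = 0.6126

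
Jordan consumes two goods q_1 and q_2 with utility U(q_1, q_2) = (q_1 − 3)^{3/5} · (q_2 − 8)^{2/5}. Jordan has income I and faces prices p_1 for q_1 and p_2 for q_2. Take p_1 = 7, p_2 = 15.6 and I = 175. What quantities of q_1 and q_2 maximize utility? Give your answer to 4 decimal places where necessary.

Let q_1' = q_1−3, q_2' = q_2−8. MRS = (3/2)·q_2'/q_1' = p_1/p_2.
Substituting into the budget: q_1* = 3 + 0.6·(I − 3·p_1 − 8·p_2)/p_1, and q_2* = 8 + 0.4·(…)/p_2.
Discretionary income = 175 − 3·7 − 8·15.6 = 29.2; q_1* = 3 + 0.6·29.2/7 = 5.5029; q_2* = 8 + 0.4·29.2/15.6 = 8.7487.

q_1* = 5.5029, q_2* = 8.7487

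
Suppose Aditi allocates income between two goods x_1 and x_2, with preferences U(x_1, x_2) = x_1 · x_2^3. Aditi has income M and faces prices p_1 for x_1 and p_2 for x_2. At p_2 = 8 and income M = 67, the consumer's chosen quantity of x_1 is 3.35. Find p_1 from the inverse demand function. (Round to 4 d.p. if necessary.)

Tangency: MRS = (1/3)·x_2/x_1 = p_1/p_2.
Rearranging, p_2·x_2 = 3·p_1·x_1. Substituting into the budget gives p_1·x_1·(1 + 3) = M.
Demand: x_1*(p_1,p_2,M) = 0.25·M/p_1 and x_2* = 0.75·M/p_2.
Set x_1* = 3.35 in the demand function and solve for p_1: p_1 = 5.

p_1 = 5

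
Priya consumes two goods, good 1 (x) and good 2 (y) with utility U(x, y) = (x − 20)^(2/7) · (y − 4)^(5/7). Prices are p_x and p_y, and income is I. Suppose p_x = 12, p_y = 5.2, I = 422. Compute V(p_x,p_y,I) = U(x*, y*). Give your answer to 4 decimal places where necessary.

V = 13.4206

After buying the subsistence bundle (20, 4), a share 2/7 of the remaining income goes to x: x* = 20 + 2/7·(I − 20p_x − 4p_y)/p_x.
Discretionary income = 422 − 20·12 − 4·5.2 = 161.2; x* = 20 + 2/7·161.2/12 = 23.8381; y* = 4 + 5/7·161.2/5.2 = 26.1429.
Utility at the optimum: U(23.8381, 26.1429) = 13.4206.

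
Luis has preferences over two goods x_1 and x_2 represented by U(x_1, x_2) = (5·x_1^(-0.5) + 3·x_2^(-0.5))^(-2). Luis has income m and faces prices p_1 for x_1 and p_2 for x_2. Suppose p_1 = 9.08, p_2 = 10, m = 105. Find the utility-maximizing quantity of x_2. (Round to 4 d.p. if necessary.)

From the CES first-order condition, (5/3)·(x_2/x_1)^(1.5) = p_1/p_2.
Hence x_2/x_1 = ((3/5)·p_1/p_2)^(1/(1.5)), i.e. raised to the 2/3 power.
With the ratio pinned down, the budget gives x_1* = m/(p_1 + p_2·(x_2/x_1)) and x_2* = (x_2/x_1)·x_1*.
Numerically x_2/x_1 = 0.66705, so x_1* = 105/(9.08 + 10·0.66705) = 6.6665 and x_2* = 0.66705·6.6665 = 4.4469.

x_2* = 4.4469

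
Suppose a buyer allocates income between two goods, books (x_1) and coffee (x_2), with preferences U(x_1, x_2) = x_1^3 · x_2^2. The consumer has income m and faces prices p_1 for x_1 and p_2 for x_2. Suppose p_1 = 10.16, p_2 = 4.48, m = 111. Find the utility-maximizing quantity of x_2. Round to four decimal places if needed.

The MRS is (3/2)·x_2/x_1. Set MRS = p_1/p_2.
So 3·p_2·x_2 = 2·p_1·x_1; combined with the budget, a share 0.6 of income goes to x_1.
Demand: x_1*(p_1,p_2,m) = 0.6·m/p_1 and x_2* = 0.4·m/p_2.
At p_1=10.16, p_2=4.48, m=111: x_2* = 0.4·111/4.48 = 9.9107.

x_2* = 9.9107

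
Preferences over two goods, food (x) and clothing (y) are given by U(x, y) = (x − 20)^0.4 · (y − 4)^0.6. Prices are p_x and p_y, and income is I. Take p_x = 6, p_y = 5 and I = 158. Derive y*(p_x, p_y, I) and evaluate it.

MRS = (2/3)·(y−4)/(x−20). Tangency with p_x/p_y gives y−4 = (3/2)·(p_x/p_y)·(x−20).
After buying the subsistence bundle (20, 4), a share 0.4 of the remaining income goes to x: x* = 20 + 0.4·(I − 20p_x − 4p_y)/p_x.
Discretionary income = 158 − 20·6 − 4·5 = 18; y* = 4 + 0.6·18/5 = 6.16.

y* = 6.16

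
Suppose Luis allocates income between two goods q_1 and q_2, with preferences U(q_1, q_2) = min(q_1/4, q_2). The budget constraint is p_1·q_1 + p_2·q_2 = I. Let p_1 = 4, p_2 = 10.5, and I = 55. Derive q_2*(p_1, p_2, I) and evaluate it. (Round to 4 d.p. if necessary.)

With perfect complements, no substitution: consume in ratio q_1:q_2 = 4:1.
Budget: p_1·q_1 + p_2·(1/4)·q_1 = I, so (4·p_1 + p_2)·q_1 = 4·I.
Demand: q_1*(p_1,p_2,I) = 4·I/(4·p_1 + p_2), q_2* = I/(4·p_1 + p_2).
Here 4·4 + 10.5 = 26.5, giving q_2* = 2.0755.

q_2* = 2.0755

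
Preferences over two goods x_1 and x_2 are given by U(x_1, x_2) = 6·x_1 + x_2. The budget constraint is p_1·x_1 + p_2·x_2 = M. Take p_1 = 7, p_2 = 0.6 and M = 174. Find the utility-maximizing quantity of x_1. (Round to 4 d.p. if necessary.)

x_1* = 0

Perfect substitutes: compare marginal utility per dollar. 6/p_1 vs 1/p_2 → 0.8571 vs 1.6667.
x_2 gives more utility per dollar, so spend all income on x_2: x_2* = M/p_2, x_1* = 0.
Numerically: x_1* = 0, x_2* = 290.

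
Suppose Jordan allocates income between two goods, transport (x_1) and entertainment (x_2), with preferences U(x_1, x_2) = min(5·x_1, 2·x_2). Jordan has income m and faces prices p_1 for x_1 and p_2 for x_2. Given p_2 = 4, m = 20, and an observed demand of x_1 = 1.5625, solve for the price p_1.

p_1 = 2.8

With perfect complements, no substitution: consume in ratio x_1:x_2 = 2:5.
Budget: p_1·x_1 + p_2·(5/2)·x_1 = m, so (2·p_1 + 5·p_2)·x_1 = 2·m.
Demand: x_1*(p_1,p_2,m) = 2·m/(2·p_1 + 5·p_2), x_2* = 5·m/(2·p_1 + 5·p_2).
Set x_1* = 1.5625 in the demand function and solve for p_1: p_1 = 2.8.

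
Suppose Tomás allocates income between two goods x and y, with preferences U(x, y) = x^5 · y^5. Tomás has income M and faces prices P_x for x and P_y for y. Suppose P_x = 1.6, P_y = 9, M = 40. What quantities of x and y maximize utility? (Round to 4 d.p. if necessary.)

x* = 12.5, y* = 2.2222

The MRS is y/x. Set MRS = P_x/P_y.
Rearranging, P_y·y = P_x·x. Substituting into the budget gives P_x·x·(1 + 1) = M.
Demand: x*(P_x,P_y,M) = 0.5·M/P_x and y* = 0.5·M/P_y.
At P_x=1.6, P_y=9, M=40: x* = 0.5·40/1.6 = 12.5, y* = 2.2222.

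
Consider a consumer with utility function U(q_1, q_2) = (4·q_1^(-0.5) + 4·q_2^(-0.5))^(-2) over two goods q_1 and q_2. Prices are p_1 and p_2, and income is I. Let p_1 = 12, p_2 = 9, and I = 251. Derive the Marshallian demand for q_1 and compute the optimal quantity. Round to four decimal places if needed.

q_1* = 10.9594

MU_q_1 ∝ 4·q_1^(-1.5), MU_q_2 ∝ 4·q_2^(-1.5), so MRS = (q_2/q_1)^(1.5) = p_1/p_2.
Solve for the ratio: q_2/q_1 = [p_1/p_2]^(2/3).
With the ratio pinned down, the budget gives q_1* = I/(p_1 + p_2·(q_2/q_1)) and q_2* = (q_2/q_1)·q_1*.
Numerically q_2/q_1 = 1.211414, so q_1* = 251/(12 + 9·1.211414) = 10.9594.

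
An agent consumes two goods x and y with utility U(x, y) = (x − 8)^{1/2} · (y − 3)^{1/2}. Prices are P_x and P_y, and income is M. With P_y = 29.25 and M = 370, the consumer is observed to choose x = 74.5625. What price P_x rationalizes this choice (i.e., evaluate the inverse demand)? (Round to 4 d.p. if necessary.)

MRS = (y−3)/(x−8). Tangency with P_x/P_y gives y−3 = (P_x/P_y)·(x−8).
After buying the subsistence bundle (8, 3), a share 0.5 of the remaining income goes to x: x* = 8 + 0.5·(M − 8P_x − 3P_y)/P_x.
Set x* = 74.5625 in the demand function and solve for P_x: P_x = 2.

P_x = 2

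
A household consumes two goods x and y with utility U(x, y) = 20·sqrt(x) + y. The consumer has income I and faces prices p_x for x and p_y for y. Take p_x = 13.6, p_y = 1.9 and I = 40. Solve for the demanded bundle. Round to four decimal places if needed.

Set MRS = p_x/p_y: 10·x^(−1/2) = p_x/p_y.
Thus x* = (10·p_y/p_x)² — independent of I — with the rest of income spent on y.
Plugging in: x* = (10·1.9/13.6)² = 1.9518, y* = 7.082.

x* = 1.9518, y* = 7.082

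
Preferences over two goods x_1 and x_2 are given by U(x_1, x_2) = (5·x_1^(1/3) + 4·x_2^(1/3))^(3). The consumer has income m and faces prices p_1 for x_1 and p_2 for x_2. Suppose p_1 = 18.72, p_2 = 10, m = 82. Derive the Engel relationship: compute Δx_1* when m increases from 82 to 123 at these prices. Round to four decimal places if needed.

Δx_1* = 1.1067

Substitute x_2 = (x_2/x_1)·x_1 into the budget: x_1* = m/(p_1 + p_2·(x_2/x_1)).
Numerically x_2/x_1 = 1.83271, so x_1* = 82/(18.72 + 10·1.83271) = 2.2134.
At m' = 123: x_1* = 3.3201. Change: 3.3201 − 2.2134 = 1.1067.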